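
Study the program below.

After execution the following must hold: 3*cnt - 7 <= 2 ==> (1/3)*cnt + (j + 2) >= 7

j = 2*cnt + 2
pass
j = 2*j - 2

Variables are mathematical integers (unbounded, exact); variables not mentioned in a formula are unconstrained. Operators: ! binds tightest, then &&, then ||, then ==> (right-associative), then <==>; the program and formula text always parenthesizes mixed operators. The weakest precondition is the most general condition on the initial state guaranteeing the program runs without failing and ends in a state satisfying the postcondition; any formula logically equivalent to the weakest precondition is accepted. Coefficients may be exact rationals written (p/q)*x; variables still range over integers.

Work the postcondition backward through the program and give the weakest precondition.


Working backward. After the program, the postcondition 3*cnt - 7 <= 2 ==> (1/3)*cnt + (j + 2) >= 7 must hold; in canonical form it is 3*cnt <= 9 ==> (1/3)*cnt + j >= 5.
Before j := 2*j - 2: 3*cnt <= 9 ==> (1/3)*cnt + 2*j >= 7
Before skip: 3*cnt <= 9 ==> (1/3)*cnt + 2*j >= 7
Before j := 2*cnt + 2: 3*cnt <= 9 ==> (13/3)*cnt >= 3
Answer: WP = 3*cnt <= 9 ==> (13/3)*cnt >= 3


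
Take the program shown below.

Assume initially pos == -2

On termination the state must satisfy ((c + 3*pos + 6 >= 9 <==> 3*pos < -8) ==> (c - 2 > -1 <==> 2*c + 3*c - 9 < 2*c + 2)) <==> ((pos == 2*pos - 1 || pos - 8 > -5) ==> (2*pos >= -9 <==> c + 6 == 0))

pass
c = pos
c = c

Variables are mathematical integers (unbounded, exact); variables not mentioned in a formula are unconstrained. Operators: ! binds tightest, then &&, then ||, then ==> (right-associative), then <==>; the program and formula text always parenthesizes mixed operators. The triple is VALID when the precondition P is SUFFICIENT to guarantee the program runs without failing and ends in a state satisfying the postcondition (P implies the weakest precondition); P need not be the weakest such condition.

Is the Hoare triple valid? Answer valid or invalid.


Working backward. After the program, the postcondition ((c + 3*pos + 6 >= 9 <==> 3*pos < -8) ==> (c - 2 > -1 <==> 2*c + 3*c - 9 < 2*c + 2)) <==> ((pos == 2*pos - 1 || pos - 8 > -5) ==> (2*pos >= -9 <==> c + 6 == 0)) must hold; in canonical form it is ((c + 3*pos >= 3 <==> 3*pos < -8) ==> (c > 1 <==> 3*c < 11)) <==> ((pos == 1 || pos > 3) ==> (2*pos >= -9 <==> c == -6)).
Before c := c: ((c + 3*pos >= 3 <==> 3*pos < -8) ==> (c > 1 <==> 3*c < 11)) <==> ((pos == 1 || pos > 3) ==> (2*pos >= -9 <==> c == -6))
Before c := pos: ((4*pos >= 3 <==> 3*pos < -8) ==> (pos > 1 <==> 3*pos < 11)) <==> ((pos == 1 || pos > 3) ==> (2*pos >= -9 <==> pos == -6))
Before skip: ((4*pos >= 3 <==> 3*pos < -8) ==> (pos > 1 <==> 3*pos < 11)) <==> ((pos == 1 || pos > 3) ==> (2*pos >= -9 <==> pos == -6))
The weakest precondition is ((4*pos >= 3 <==> 3*pos < -8) ==> (pos > 1 <==> 3*pos < 11)) <==> ((pos == 1 || pos > 3) ==> (2*pos >= -9 <==> pos == -6)).
Check whether pos == -2 implies it.
Countermodel: at the initial state pos = -2, the precondition holds but the weakest precondition fails.
Answer: invalid


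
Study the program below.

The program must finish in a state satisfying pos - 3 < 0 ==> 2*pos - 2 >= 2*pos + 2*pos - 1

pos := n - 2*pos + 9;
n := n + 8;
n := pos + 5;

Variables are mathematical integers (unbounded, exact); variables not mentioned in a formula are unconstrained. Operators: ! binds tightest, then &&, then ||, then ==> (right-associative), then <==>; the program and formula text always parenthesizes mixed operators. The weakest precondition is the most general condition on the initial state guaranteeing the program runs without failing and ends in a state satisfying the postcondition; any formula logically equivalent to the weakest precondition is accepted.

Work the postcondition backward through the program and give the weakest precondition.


Working backward. After the program, the postcondition pos - 3 < 0 ==> 2*pos - 2 >= 2*pos + 2*pos - 1 must hold; in canonical form it is pos < 3 ==> 2*pos <= -1.
Before n := pos + 5: pos < 3 ==> 2*pos <= -1
Before n := n + 8: pos < 3 ==> 2*pos <= -1
Before pos := n - 2*pos + 9: n < 2*pos - 6 ==> 2*n <= 4*pos - 19
Answer: WP = n < 2*pos - 6 ==> 2*n <= 4*pos - 19


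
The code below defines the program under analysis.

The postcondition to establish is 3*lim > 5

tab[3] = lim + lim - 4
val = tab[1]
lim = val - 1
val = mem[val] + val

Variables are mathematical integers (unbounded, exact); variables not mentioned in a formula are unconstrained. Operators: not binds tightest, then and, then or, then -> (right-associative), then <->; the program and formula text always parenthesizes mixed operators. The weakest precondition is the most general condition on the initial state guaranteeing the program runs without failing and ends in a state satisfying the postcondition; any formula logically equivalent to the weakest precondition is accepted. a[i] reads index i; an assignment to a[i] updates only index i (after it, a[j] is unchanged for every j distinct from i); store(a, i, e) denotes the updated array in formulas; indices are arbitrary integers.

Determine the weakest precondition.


Working backward. After the program, 3*lim > 5 must hold.
Before val := mem[val] + val: 3*lim > 5
Before lim := val - 1: 3*val > 8
Before val := tab[1]: 3*tab[1] > 8
Before tab[3] := lim + lim - 4: 3*tab[1] > 8
Answer: WP = 3*tab[1] > 8


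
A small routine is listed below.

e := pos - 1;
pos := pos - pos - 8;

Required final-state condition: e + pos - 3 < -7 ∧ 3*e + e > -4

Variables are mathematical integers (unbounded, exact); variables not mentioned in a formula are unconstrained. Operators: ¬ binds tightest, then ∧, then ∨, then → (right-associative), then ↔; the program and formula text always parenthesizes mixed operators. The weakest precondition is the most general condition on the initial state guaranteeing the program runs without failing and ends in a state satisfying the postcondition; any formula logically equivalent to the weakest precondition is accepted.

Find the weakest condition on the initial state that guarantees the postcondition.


Working backward. After the program, the postcondition e + pos - 3 < -7 ∧ 3*e + e > -4 must hold; in canonical form it is e + pos < -4 ∧ 4*e > -4.
Before pos := pos - pos - 8: e < 4 ∧ 4*e > -4
Before e := pos - 1: pos < 5 ∧ 4*pos > 0
Answer: WP = pos < 5 ∧ 4*pos > 0


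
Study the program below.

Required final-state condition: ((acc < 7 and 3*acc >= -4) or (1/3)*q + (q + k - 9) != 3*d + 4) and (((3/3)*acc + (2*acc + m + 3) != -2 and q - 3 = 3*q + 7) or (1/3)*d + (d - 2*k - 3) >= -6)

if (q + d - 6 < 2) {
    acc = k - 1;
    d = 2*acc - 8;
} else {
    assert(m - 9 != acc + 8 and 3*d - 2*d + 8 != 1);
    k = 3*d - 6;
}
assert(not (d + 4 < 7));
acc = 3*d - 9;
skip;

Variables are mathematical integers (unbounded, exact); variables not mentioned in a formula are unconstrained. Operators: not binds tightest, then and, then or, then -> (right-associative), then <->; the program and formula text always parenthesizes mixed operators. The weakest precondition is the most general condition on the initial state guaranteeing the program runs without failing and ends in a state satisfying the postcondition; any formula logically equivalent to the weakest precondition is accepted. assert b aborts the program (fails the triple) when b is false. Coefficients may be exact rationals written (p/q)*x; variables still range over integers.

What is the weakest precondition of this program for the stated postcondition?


Working backward. After the program, the postcondition ((acc < 7 and 3*acc >= -4) or (1/3)*q + (q + k - 9) != 3*d + 4) and (((3/3)*acc + (2*acc + m + 3) != -2 and q - 3 = 3*q + 7) or (1/3)*d + (d - 2*k - 3) >= -6) must hold; in canonical form it is ((acc < 7 and 3*acc >= -4) or k + (4/3)*q != 3*d + 13) and ((3*acc + m != -5 and 2*q = -10) or (4/3)*d >= 2*k - 3).
Before skip: ((acc < 7 and 3*acc >= -4) or k + (4/3)*q != 3*d + 13) and ((3*acc + m != -5 and 2*q = -10) or (4/3)*d >= 2*k - 3)
Before acc := 3*d - 9: ((3*d < 16 and 9*d >= 23) or k + (4/3)*q != 3*d + 13) and ((9*d + m != 22 and 2*q = -10) or (4/3)*d >= 2*k - 3)
Before assert not (d + 4 < 7): (not (d < 3)) and ((3*d < 16 and 9*d >= 23) or k + (4/3)*q != 3*d + 13) and ((9*d + m != 22 and 2*q = -10) or (4/3)*d >= 2*k - 3)
Then branch requires (not (2*k < 13)) and ((6*k < 46 and 18*k >= 113) or (4/3)*q != 5*k - 17) and ((18*k + m != 112 and 2*q = -10) or (2/3)*k >= 31/3); else branch requires m != acc + 17 and d != -7 and (not (d < 3)) and ((3*d < 16 and 9*d >= 23) or (4/3)*q != 19) and ((9*d + m != 22 and 2*q = -10) or (14/3)*d <= 15).
Before the if: (d + q < 8 -> ((not (2*k < 13)) and ((6*k < 46 and 18*k >= 113) or (4/3)*q != 5*k - 17) and ((18*k + m != 112 and 2*q = -10) or (2/3)*k >= 31/3))) and ((not (d + q < 8)) -> (m != acc + 17 and d != -7 and (not (d < 3)) and ((3*d < 16 and 9*d >= 23) or (4/3)*q != 19) and ((9*d + m != 22 and 2*q = -10) or (14/3)*d <= 15)))
Answer: WP = (d + q < 8 -> ((not (2*k < 13)) and ((6*k < 46 and 18*k >= 113) or (4/3)*q != 5*k - 17) and ((18*k + m != 112 and 2*q = -10) or (2/3)*k >= 31/3))) and ((not (d + q < 8)) -> (m != acc + 17 and d != -7 and (not (d < 3)) and ((3*d < 16 and 9*d >= 23) or (4/3)*q != 19) and ((9*d + m != 22 and 2*q = -10) or (14/3)*d <= 15)))


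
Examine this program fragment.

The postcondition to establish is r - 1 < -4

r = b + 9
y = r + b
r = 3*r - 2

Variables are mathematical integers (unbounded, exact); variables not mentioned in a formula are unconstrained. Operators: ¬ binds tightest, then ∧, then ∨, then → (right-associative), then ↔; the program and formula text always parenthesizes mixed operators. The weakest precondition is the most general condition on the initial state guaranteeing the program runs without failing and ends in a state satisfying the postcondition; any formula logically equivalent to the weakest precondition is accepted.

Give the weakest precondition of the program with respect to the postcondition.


Working backward. After the program, the postcondition r - 1 < -4 must hold; in canonical form it is r < -3.
Before r := 3*r - 2: 3*r < -1
Before y := r + b: 3*r < -1
Before r := b + 9: 3*b < -28
Answer: WP = 3*b < -28


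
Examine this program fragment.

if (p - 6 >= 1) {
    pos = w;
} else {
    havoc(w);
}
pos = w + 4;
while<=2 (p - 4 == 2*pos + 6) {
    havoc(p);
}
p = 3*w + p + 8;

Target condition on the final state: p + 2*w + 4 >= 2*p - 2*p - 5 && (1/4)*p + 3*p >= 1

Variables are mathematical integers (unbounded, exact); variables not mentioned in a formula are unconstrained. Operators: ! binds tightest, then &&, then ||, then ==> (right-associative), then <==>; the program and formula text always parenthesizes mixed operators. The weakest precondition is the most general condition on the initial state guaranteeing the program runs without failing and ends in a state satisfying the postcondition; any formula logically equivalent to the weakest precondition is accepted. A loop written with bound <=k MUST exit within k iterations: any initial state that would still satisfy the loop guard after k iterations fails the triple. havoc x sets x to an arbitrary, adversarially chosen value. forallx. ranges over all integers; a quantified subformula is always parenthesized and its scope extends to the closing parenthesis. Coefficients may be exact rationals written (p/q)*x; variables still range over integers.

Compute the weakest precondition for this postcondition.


Working backward. After the program, the postcondition p + 2*w + 4 >= 2*p - 2*p - 5 && (1/4)*p + 3*p >= 1 must hold; in canonical form it is p + 2*w >= -9 && (13/4)*p >= 1.
Before p := 3*w + p + 8: p + 5*w >= -17 && (13/4)*p + (39/4)*w >= -25
Before the loop (bound <=2), unroll the exhaustion recursion (WP_0 = exit-now case; WP_j = one more guarded iteration, up to j = 2):
  WP_0: (!(p == 2*pos + 10)) && p + 5*w >= -17 && (13/4)*p + (39/4)*w >= -25
  WP_1: (p == 2*pos + 10 ==> (forall p_1. ((!(p_1 == 2*pos + 10)) && p_1 + 5*w >= -17 && (13/4)*p_1 + (39/4)*w >= -25))) && ((!(p == 2*pos + 10)) ==> (p + 5*w >= -17 && (13/4)*p + (39/4)*w >= -25))
  WP_2: (p == 2*pos + 10 ==> (forall p_2. ((p_2 == 2*pos + 10 ==> (forall p_1. ((!(p_1 == 2*pos + 10)) && p_1 + 5*w >= -17 && (13/4)*p_1 + (39/4)*w >= -25))) && ((!(p_2 == 2*pos + 10)) ==> (p_2 + 5*w >= -17 && (13/4)*p_2 + (39/4)*w >= -25))))) && ((!(p == 2*pos + 10)) ==> (p + 5*w >= -17 && (13/4)*p + (39/4)*w >= -25))
So before the loop: (p == 2*pos + 10 ==> (forall p_2. ((p_2 == 2*pos + 10 ==> (forall p_1. ((!(p_1 == 2*pos + 10)) && p_1 + 5*w >= -17 && (13/4)*p_1 + (39/4)*w >= -25))) && ((!(p_2 == 2*pos + 10)) ==> (p_2 + 5*w >= -17 && (13/4)*p_2 + (39/4)*w >= -25))))) && ((!(p == 2*pos + 10)) ==> (p + 5*w >= -17 && (13/4)*p + (39/4)*w >= -25))
Before pos := w + 4: (p == 2*w + 18 ==> (forall p_2. ((p_2 == 2*w + 18 ==> (forall p_1. ((!(p_1 == 2*w + 18)) && p_1 + 5*w >= -17 && (13/4)*p_1 + (39/4)*w >= -25))) && ((!(p_2 == 2*w + 18)) ==> (p_2 + 5*w >= -17 && (13/4)*p_2 + (39/4)*w >= -25))))) && ((!(p == 2*w + 18)) ==> (p + 5*w >= -17 && (13/4)*p + (39/4)*w >= -25))
Then branch requires (p == 2*w + 18 ==> (forall p_2. ((p_2 == 2*w + 18 ==> (forall p_1. ((!(p_1 == 2*w + 18)) && p_1 + 5*w >= -17 && (13/4)*p_1 + (39/4)*w >= -25))) && ((!(p_2 == 2*w + 18)) ==> (p_2 + 5*w >= -17 && (13/4)*p_2 + (39/4)*w >= -25))))) && ((!(p == 2*w + 18)) ==> (p + 5*w >= -17 && (13/4)*p + (39/4)*w >= -25)); else branch requires forall w_1. ((p == 2*w_1 + 18 ==> (forall p_2. ((p_2 == 2*w_1 + 18 ==> (forall p_1. ((!(p_1 == 2*w_1 + 18)) && p_1 + 5*w_1 >= -17 && (13/4)*p_1 + (39/4)*w_1 >= -25))) && ((!(p_2 == 2*w_1 + 18)) ==> (p_2 + 5*w_1 >= -17 && (13/4)*p_2 + (39/4)*w_1 >= -25))))) && ((!(p == 2*w_1 + 18)) ==> (p + 5*w_1 >= -17 && (13/4)*p + (39/4)*w_1 >= -25))).
Before the if: (p >= 7 ==> ((p == 2*w + 18 ==> (forall p_2. ((p_2 == 2*w + 18 ==> (forall p_1. ((!(p_1 == 2*w + 18)) && p_1 + 5*w >= -17 && (13/4)*p_1 + (39/4)*w >= -25))) && ((!(p_2 == 2*w + 18)) ==> (p_2 + 5*w >= -17 && (13/4)*p_2 + (39/4)*w >= -25))))) && ((!(p == 2*w + 18)) ==> (p + 5*w >= -17 && (13/4)*p + (39/4)*w >= -25)))) && ((!(p >= 7)) ==> (forall w_1. ((p == 2*w_1 + 18 ==> (forall p_2. ((p_2 == 2*w_1 + 18 ==> (forall p_1. ((!(p_1 == 2*w_1 + 18)) && p_1 + 5*w_1 >= -17 && (13/4)*p_1 + (39/4)*w_1 >= -25))) && ((!(p_2 == 2*w_1 + 18)) ==> (p_2 + 5*w_1 >= -17 && (13/4)*p_2 + (39/4)*w_1 >= -25))))) && ((!(p == 2*w_1 + 18)) ==> (p + 5*w_1 >= -17 && (13/4)*p + (39/4)*w_1 >= -25)))))
Answer: WP = (p >= 7 ==> ((p == 2*w + 18 ==> (forall p_2. ((p_2 == 2*w + 18 ==> (forall p_1. ((!(p_1 == 2*w + 18)) && p_1 + 5*w >= -17 && (13/4)*p_1 + (39/4)*w >= -25))) && ((!(p_2 == 2*w + 18)) ==> (p_2 + 5*w >= -17 && (13/4)*p_2 + (39/4)*w >= -25))))) && ((!(p == 2*w + 18)) ==> (p + 5*w >= -17 && (13/4)*p + (39/4)*w >= -25)))) && ((!(p >= 7)) ==> (forall w_1. ((p == 2*w_1 + 18 ==> (forall p_2. ((p_2 == 2*w_1 + 18 ==> (forall p_1. ((!(p_1 == 2*w_1 + 18)) && p_1 + 5*w_1 >= -17 && (13/4)*p_1 + (39/4)*w_1 >= -25))) && ((!(p_2 == 2*w_1 + 18)) ==> (p_2 + 5*w_1 >= -17 && (13/4)*p_2 + (39/4)*w_1 >= -25))))) && ((!(p == 2*w_1 + 18)) ==> (p + 5*w_1 >= -17 && (13/4)*p + (39/4)*w_1 >= -25)))))


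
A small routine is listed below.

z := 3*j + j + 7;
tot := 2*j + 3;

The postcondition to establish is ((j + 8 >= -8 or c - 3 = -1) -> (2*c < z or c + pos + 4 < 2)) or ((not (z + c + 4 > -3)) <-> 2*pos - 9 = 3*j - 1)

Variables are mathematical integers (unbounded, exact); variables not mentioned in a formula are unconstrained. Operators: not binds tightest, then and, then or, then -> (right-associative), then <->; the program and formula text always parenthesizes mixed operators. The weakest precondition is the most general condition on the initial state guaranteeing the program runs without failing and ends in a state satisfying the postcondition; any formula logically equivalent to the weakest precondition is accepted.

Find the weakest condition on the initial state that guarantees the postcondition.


Working backward. After the program, the postcondition ((j + 8 >= -8 or c - 3 = -1) -> (2*c < z or c + pos + 4 < 2)) or ((not (z + c + 4 > -3)) <-> 2*pos - 9 = 3*j - 1) must hold; in canonical form it is ((j >= -16 or c = 2) -> (2*c < z or c + pos < -2)) or ((not (c + z > -7)) <-> 2*pos = 3*j + 8).
Before tot := 2*j + 3: ((j >= -16 or c = 2) -> (2*c < z or c + pos < -2)) or ((not (c + z > -7)) <-> 2*pos = 3*j + 8)
Before z := 3*j + j + 7: ((j >= -16 or c = 2) -> (2*c < 4*j + 7 or c + pos < -2)) or ((not (c + 4*j > -14)) <-> 2*pos = 3*j + 8)
Answer: WP = ((j >= -16 or c = 2) -> (2*c < 4*j + 7 or c + pos < -2)) or ((not (c + 4*j > -14)) <-> 2*pos = 3*j + 8)


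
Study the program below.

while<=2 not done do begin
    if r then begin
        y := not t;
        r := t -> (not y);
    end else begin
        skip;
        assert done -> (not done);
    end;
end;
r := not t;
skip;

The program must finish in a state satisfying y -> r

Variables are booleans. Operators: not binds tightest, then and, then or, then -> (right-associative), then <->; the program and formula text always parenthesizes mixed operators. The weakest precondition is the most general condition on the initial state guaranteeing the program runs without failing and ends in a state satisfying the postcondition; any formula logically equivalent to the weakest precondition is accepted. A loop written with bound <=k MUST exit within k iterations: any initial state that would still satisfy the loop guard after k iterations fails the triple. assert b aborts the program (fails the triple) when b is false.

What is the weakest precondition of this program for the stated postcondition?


Working backward. After the program, y -> r must hold.
Before skip: y -> r
Before r := not t: y -> (not t)
Before the loop (bound <=2), unroll the exhaustion recursion (WP_0 = exit-now case; WP_j = one more guarded iteration, up to j = 2):
  WP_0: done and (y -> (not t))
  WP_1: ((not done) -> ((r -> done) and ((not r) -> ((done -> (not done)) and done and (y -> (not t)))))) and (done -> (y -> (not t)))
  WP_2: ((not done) -> ((r -> ((not done) -> done)) and ((not r) -> ((done -> (not done)) and ((not done) -> ((r -> done) and ((not r) -> ((done -> (not done)) and done and (y -> (not t)))))) and (done -> (y -> (not t))))))) and (done -> (y -> (not t)))
So before the loop: ((not done) -> ((r -> ((not done) -> done)) and ((not r) -> ((done -> (not done)) and ((not done) -> ((r -> done) and ((not r) -> ((done -> (not done)) and done and (y -> (not t)))))) and (done -> (y -> (not t))))))) and (done -> (y -> (not t)))
Answer: WP = ((not done) -> ((r -> ((not done) -> done)) and ((not r) -> ((done -> (not done)) and ((not done) -> ((r -> done) and ((not r) -> ((done -> (not done)) and done and (y -> (not t)))))) and (done -> (y -> (not t))))))) and (done -> (y -> (not t)))


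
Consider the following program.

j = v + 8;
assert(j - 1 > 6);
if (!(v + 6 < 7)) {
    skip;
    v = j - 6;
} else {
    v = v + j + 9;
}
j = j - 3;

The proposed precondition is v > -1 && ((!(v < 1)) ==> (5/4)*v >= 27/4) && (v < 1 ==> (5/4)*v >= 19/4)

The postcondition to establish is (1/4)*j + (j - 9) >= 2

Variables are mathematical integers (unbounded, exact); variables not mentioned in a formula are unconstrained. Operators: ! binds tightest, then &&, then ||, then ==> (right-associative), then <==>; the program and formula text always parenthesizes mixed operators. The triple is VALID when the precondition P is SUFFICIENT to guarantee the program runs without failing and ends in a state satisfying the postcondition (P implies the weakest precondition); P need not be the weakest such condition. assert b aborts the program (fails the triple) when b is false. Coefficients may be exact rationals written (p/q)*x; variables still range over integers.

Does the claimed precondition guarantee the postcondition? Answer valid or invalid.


Working backward. After the program, the postcondition (1/4)*j + (j - 9) >= 2 must hold; in canonical form it is (5/4)*j >= 11.
Before j := j - 3: (5/4)*j >= 59/4
Then branch requires (5/4)*j >= 59/4; else branch requires (5/4)*j >= 59/4.
Before the if: ((!(v < 1)) ==> (5/4)*j >= 59/4) && (v < 1 ==> (5/4)*j >= 59/4)
Before assert j - 1 > 6: j > 7 && ((!(v < 1)) ==> (5/4)*j >= 59/4) && (v < 1 ==> (5/4)*j >= 59/4)
Before j := v + 8: v > -1 && ((!(v < 1)) ==> (5/4)*v >= 19/4) && (v < 1 ==> (5/4)*v >= 19/4)
The weakest precondition is v > -1 && ((!(v < 1)) ==> (5/4)*v >= 19/4) && (v < 1 ==> (5/4)*v >= 19/4).
Check whether v > -1 && ((!(v < 1)) ==> (5/4)*v >= 27/4) && (v < 1 ==> (5/4)*v >= 19/4) implies it.
Every state satisfying the precondition satisfies the weakest precondition: the implication holds.
Answer: valid


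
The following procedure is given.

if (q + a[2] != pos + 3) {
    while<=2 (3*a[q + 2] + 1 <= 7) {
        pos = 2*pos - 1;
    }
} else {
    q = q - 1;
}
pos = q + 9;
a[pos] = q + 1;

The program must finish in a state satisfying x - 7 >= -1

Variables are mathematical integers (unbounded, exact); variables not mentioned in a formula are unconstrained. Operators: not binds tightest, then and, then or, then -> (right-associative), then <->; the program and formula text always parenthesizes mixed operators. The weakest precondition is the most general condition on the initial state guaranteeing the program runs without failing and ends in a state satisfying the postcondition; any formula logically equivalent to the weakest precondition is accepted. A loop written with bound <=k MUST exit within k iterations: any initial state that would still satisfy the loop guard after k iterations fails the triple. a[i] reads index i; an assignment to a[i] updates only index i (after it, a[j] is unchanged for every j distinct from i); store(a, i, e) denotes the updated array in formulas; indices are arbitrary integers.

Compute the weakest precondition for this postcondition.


Working backward. After the program, the postcondition x - 7 >= -1 must hold; in canonical form it is x >= 6.
Before a[pos] := q + 1: x >= 6
Before pos := q + 9: x >= 6
Then branch requires (3*a[q + 2] <= 6 -> ((3*a[q + 2] <= 6 -> ((not (3*a[q + 2] <= 6)) and x >= 6)) and ((not (3*a[q + 2] <= 6)) -> x >= 6))) and ((not (3*a[q + 2] <= 6)) -> x >= 6); else branch requires x >= 6.
Before the if: (a[2] + q != pos + 3 -> ((3*a[q + 2] <= 6 -> ((3*a[q + 2] <= 6 -> ((not (3*a[q + 2] <= 6)) and x >= 6)) and ((not (3*a[q + 2] <= 6)) -> x >= 6))) and ((not (3*a[q + 2] <= 6)) -> x >= 6))) and ((not (a[2] + q != pos + 3)) -> x >= 6)
Answer: WP = (a[2] + q != pos + 3 -> ((3*a[q + 2] <= 6 -> ((3*a[q + 2] <= 6 -> ((not (3*a[q + 2] <= 6)) and x >= 6)) and ((not (3*a[q + 2] <= 6)) -> x >= 6))) and ((not (3*a[q + 2] <= 6)) -> x >= 6))) and ((not (a[2] + q != pos + 3)) -> x >= 6)


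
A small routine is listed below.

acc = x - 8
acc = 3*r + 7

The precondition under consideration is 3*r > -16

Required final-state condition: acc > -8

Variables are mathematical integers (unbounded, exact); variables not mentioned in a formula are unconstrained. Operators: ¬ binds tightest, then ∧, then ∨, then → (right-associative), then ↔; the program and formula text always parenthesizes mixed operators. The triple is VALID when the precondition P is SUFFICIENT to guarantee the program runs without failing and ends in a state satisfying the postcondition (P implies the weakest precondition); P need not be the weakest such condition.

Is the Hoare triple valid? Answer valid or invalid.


Working backward. After the program, acc > -8 must hold.
Before acc := 3*r + 7: 3*r > -15
Before acc := x - 8: 3*r > -15
The weakest precondition is 3*r > -15.
Check whether 3*r > -16 implies it.
Countermodel: at the initial state r = -5, the precondition holds but the weakest precondition fails.
Answer: invalid


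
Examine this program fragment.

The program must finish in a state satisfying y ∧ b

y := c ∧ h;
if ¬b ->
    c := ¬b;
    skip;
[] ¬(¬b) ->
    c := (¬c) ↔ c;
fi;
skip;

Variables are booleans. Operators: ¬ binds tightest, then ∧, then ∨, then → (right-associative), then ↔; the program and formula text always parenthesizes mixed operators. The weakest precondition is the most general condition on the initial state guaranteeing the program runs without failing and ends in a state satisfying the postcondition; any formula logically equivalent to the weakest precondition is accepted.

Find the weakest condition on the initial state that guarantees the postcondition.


Working backward. After the program, y ∧ b must hold.
Before skip: y ∧ b
Then branch requires y ∧ b; else branch requires y ∧ b.
Before the if: ((¬b) → (y ∧ b)) ∧ (b → (y ∧ b))
Before y := c ∧ h: ((¬b) → (c ∧ h ∧ b)) ∧ (b → (c ∧ h ∧ b))
Answer: WP = ((¬b) → (c ∧ h ∧ b)) ∧ (b → (c ∧ h ∧ b))


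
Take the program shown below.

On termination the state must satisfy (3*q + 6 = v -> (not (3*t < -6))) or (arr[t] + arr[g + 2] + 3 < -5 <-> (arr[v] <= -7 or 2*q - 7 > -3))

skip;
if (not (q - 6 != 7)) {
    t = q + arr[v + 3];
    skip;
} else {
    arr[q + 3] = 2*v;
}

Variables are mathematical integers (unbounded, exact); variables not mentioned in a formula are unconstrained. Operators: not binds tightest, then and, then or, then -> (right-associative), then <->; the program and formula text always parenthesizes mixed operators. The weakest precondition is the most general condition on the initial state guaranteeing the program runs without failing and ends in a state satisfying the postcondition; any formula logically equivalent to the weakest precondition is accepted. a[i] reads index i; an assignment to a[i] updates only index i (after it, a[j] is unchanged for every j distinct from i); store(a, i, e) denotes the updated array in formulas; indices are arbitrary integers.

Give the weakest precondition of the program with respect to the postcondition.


Working backward. After the program, the postcondition (3*q + 6 = v -> (not (3*t < -6))) or (arr[t] + arr[g + 2] + 3 < -5 <-> (arr[v] <= -7 or 2*q - 7 > -3)) must hold; in canonical form it is (3*q = v - 6 -> (not (3*t < -6))) or (arr[g + 2] + arr[t] < -8 <-> (arr[v] <= -7 or 2*q > 4)).
Then branch requires (3*q = v - 6 -> (not (3*arr[v + 3] + 3*q < -6))) or (arr[arr[v + 3] + q] + arr[g + 2] < -8 <-> (arr[v] <= -7 or 2*q > 4)); else branch requires (3*q = v - 6 -> (not (3*t < -6))) or (store(arr, q + 3, 2*v)[g + 2] + store(arr, q + 3, 2*v)[t] < -8 <-> (store(arr, q + 3, 2*v)[v] <= -7 or 2*q > 4)).
Before the if: ((not (q != 13)) -> ((3*q = v - 6 -> (not (3*arr[v + 3] + 3*q < -6))) or (arr[arr[v + 3] + q] + arr[g + 2] < -8 <-> (arr[v] <= -7 or 2*q > 4)))) and (q != 13 -> ((3*q = v - 6 -> (not (3*t < -6))) or (store(arr, q + 3, 2*v)[g + 2] + store(arr, q + 3, 2*v)[t] < -8 <-> (store(arr, q + 3, 2*v)[v] <= -7 or 2*q > 4))))
Before skip: ((not (q != 13)) -> ((3*q = v - 6 -> (not (3*arr[v + 3] + 3*q < -6))) or (arr[arr[v + 3] + q] + arr[g + 2] < -8 <-> (arr[v] <= -7 or 2*q > 4)))) and (q != 13 -> ((3*q = v - 6 -> (not (3*t < -6))) or (store(arr, q + 3, 2*v)[g + 2] + store(arr, q + 3, 2*v)[t] < -8 <-> (store(arr, q + 3, 2*v)[v] <= -7 or 2*q > 4))))
Answer: WP = ((not (q != 13)) -> ((3*q = v - 6 -> (not (3*arr[v + 3] + 3*q < -6))) or (arr[arr[v + 3] + q] + arr[g + 2] < -8 <-> (arr[v] <= -7 or 2*q > 4)))) and (q != 13 -> ((3*q = v - 6 -> (not (3*t < -6))) or (store(arr, q + 3, 2*v)[g + 2] + store(arr, q + 3, 2*v)[t] < -8 <-> (store(arr, q + 3, 2*v)[v] <= -7 or 2*q > 4))))


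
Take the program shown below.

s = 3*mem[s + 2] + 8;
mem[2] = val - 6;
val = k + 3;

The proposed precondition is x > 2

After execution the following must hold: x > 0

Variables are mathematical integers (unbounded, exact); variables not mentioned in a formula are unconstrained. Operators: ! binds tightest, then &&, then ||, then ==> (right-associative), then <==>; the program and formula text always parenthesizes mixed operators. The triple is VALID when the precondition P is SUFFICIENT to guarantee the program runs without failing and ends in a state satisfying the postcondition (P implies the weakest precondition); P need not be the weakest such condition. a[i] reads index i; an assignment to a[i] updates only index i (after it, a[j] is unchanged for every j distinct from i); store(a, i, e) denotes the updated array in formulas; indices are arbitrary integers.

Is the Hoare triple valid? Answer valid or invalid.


Working backward. After the program, x > 0 must hold.
Before val := k + 3: x > 0
Before mem[2] := val - 6: x > 0
Before s := 3*mem[s + 2] + 8: x > 0
The weakest precondition is x > 0.
Check whether x > 2 implies it.
Every state satisfying the precondition satisfies the weakest precondition: the implication holds.
Answer: valid


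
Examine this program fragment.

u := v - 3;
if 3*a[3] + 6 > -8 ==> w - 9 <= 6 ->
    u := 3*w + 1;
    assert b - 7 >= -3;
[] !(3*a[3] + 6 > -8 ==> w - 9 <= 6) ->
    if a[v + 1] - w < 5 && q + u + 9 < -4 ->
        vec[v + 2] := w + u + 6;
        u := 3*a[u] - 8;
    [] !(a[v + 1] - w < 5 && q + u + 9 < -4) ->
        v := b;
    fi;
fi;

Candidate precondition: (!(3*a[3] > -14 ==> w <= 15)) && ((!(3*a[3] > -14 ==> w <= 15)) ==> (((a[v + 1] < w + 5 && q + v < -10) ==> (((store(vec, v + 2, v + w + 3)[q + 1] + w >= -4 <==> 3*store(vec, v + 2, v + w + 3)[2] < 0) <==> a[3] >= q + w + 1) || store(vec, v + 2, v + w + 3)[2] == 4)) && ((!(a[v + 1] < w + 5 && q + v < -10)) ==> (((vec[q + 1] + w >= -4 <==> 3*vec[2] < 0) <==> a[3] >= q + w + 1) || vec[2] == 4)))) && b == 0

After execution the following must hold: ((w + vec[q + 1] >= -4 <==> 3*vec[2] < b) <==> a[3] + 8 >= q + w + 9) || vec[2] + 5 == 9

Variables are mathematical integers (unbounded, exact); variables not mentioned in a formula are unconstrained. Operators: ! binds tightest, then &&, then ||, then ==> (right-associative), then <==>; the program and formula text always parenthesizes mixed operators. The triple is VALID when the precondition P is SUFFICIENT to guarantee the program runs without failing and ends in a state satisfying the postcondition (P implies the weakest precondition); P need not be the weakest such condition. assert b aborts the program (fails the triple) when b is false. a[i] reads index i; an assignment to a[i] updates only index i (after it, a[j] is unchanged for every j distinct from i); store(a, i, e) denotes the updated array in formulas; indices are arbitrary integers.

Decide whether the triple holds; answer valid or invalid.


Working backward. After the program, the postcondition ((w + vec[q + 1] >= -4 <==> 3*vec[2] < b) <==> a[3] + 8 >= q + w + 9) || vec[2] + 5 == 9 must hold; in canonical form it is ((vec[q + 1] + w >= -4 <==> 3*vec[2] < b) <==> a[3] >= q + w + 1) || vec[2] == 4.
Then branch requires b >= 4 && (((vec[q + 1] + w >= -4 <==> 3*vec[2] < b) <==> a[3] >= q + w + 1) || vec[2] == 4); else branch requires ((a[v + 1] < w + 5 && q + u < -13) ==> (((store(vec, v + 2, u + w + 6)[q + 1] + w >= -4 <==> 3*store(vec, v + 2, u + w + 6)[2] < b) <==> a[3] >= q + w + 1) || store(vec, v + 2, u + w + 6)[2] == 4)) && ((!(a[v + 1] < w + 5 && q + u < -13)) ==> (((vec[q + 1] + w >= -4 <==> 3*vec[2] < b) <==> a[3] >= q + w + 1) || vec[2] == 4)).
Before the if: ((3*a[3] > -14 ==> w <= 15) ==> (b >= 4 && (((vec[q + 1] + w >= -4 <==> 3*vec[2] < b) <==> a[3] >= q + w + 1) || vec[2] == 4))) && ((!(3*a[3] > -14 ==> w <= 15)) ==> (((a[v + 1] < w + 5 && q + u < -13) ==> (((store(vec, v + 2, u + w + 6)[q + 1] + w >= -4 <==> 3*store(vec, v + 2, u + w + 6)[2] < b) <==> a[3] >= q + w + 1) || store(vec, v + 2, u + w + 6)[2] == 4)) && ((!(a[v + 1] < w + 5 && q + u < -13)) ==> (((vec[q + 1] + w >= -4 <==> 3*vec[2] < b) <==> a[3] >= q + w + 1) || vec[2] == 4))))
Before u := v - 3: ((3*a[3] > -14 ==> w <= 15) ==> (b >= 4 && (((vec[q + 1] + w >= -4 <==> 3*vec[2] < b) <==> a[3] >= q + w + 1) || vec[2] == 4))) && ((!(3*a[3] > -14 ==> w <= 15)) ==> (((a[v + 1] < w + 5 && q + v < -10) ==> (((store(vec, v + 2, v + w + 3)[q + 1] + w >= -4 <==> 3*store(vec, v + 2, v + w + 3)[2] < b) <==> a[3] >= q + w + 1) || store(vec, v + 2, v + w + 3)[2] == 4)) && ((!(a[v + 1] < w + 5 && q + v < -10)) ==> (((vec[q + 1] + w >= -4 <==> 3*vec[2] < b) <==> a[3] >= q + w + 1) || vec[2] == 4))))
The weakest precondition is ((3*a[3] > -14 ==> w <= 15) ==> (b >= 4 && (((vec[q + 1] + w >= -4 <==> 3*vec[2] < b) <==> a[3] >= q + w + 1) || vec[2] == 4))) && ((!(3*a[3] > -14 ==> w <= 15)) ==> (((a[v + 1] < w + 5 && q + v < -10) ==> (((store(vec, v + 2, v + w + 3)[q + 1] + w >= -4 <==> 3*store(vec, v + 2, v + w + 3)[2] < b) <==> a[3] >= q + w + 1) || store(vec, v + 2, v + w + 3)[2] == 4)) && ((!(a[v + 1] < w + 5 && q + v < -10)) ==> (((vec[q + 1] + w >= -4 <==> 3*vec[2] < b) <==> a[3] >= q + w + 1) || vec[2] == 4)))).
Check whether (!(3*a[3] > -14 ==> w <= 15)) && ((!(3*a[3] > -14 ==> w <= 15)) ==> (((a[v + 1] < w + 5 && q + v < -10) ==> (((store(vec, v + 2, v + w + 3)[q + 1] + w >= -4 <==> 3*store(vec, v + 2, v + w + 3)[2] < 0) <==> a[3] >= q + w + 1) || store(vec, v + 2, v + w + 3)[2] == 4)) && ((!(a[v + 1] < w + 5 && q + v < -10)) ==> (((vec[q + 1] + w >= -4 <==> 3*vec[2] < 0) <==> a[3] >= q + w + 1) || vec[2] == 4)))) && b == 0 implies it.
Every state satisfying the precondition satisfies the weakest precondition: the implication holds.
Answer: valid


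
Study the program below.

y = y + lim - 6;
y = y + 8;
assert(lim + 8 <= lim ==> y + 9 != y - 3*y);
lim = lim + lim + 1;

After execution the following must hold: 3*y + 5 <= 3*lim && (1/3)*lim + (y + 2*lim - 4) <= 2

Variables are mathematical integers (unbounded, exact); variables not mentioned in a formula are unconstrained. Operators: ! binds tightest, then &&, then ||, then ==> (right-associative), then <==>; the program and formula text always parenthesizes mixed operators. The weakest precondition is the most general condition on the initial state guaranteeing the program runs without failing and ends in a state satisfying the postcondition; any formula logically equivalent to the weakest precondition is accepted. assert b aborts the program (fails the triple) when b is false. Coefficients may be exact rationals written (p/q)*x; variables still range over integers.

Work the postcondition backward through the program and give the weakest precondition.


Working backward. After the program, the postcondition 3*y + 5 <= 3*lim && (1/3)*lim + (y + 2*lim - 4) <= 2 must hold; in canonical form it is 3*y <= 3*lim - 5 && (7/3)*lim + y <= 6.
Before lim := lim + lim + 1: 3*y <= 6*lim - 2 && (14/3)*lim + y <= 11/3
Before assert lim + 8 <= lim ==> y + 9 != y - 3*y: 3*y <= 6*lim - 2 && (14/3)*lim + y <= 11/3
Before y := y + 8: 3*y <= 6*lim - 26 && (14/3)*lim + y <= -13/3
Before y := y + lim - 6: 3*y <= 3*lim - 8 && (17/3)*lim + y <= 5/3
Answer: WP = 3*y <= 3*lim - 8 && (17/3)*lim + y <= 5/3


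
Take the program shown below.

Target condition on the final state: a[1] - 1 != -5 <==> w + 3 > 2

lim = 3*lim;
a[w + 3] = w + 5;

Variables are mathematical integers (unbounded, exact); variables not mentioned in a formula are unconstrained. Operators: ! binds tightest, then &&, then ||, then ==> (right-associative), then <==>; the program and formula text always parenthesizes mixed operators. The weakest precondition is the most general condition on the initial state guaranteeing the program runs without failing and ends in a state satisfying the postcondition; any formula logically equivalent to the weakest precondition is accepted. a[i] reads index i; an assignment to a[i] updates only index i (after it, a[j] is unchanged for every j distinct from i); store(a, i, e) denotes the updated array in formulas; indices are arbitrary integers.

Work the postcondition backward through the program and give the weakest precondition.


Working backward. After the program, the postcondition a[1] - 1 != -5 <==> w + 3 > 2 must hold; in canonical form it is a[1] != -4 <==> w > -1.
Before a[w + 3] := w + 5: store(a, w + 3, w + 5)[1] != -4 <==> w > -1
Before lim := 3*lim: store(a, w + 3, w + 5)[1] != -4 <==> w > -1
Answer: WP = store(a, w + 3, w + 5)[1] != -4 <==> w > -1


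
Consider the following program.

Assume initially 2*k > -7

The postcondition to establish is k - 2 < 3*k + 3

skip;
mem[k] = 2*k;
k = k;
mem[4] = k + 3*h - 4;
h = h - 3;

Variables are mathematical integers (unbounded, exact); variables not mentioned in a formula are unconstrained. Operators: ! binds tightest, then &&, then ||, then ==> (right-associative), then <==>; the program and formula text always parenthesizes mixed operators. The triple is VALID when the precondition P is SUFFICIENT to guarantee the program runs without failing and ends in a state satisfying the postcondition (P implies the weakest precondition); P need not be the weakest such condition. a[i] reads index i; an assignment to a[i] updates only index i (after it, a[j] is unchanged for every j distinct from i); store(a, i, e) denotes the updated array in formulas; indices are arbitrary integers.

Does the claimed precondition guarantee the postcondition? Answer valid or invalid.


Working backward. After the program, the postcondition k - 2 < 3*k + 3 must hold; in canonical form it is 2*k > -5.
Before h := h - 3: 2*k > -5
Before mem[4] := k + 3*h - 4: 2*k > -5
Before k := k: 2*k > -5
Before mem[k] := 2*k: 2*k > -5
Before skip: 2*k > -5
The weakest precondition is 2*k > -5.
Check whether 2*k > -7 implies it.
Countermodel: at the initial state k = -3, the precondition holds but the weakest precondition fails.
Answer: invalid


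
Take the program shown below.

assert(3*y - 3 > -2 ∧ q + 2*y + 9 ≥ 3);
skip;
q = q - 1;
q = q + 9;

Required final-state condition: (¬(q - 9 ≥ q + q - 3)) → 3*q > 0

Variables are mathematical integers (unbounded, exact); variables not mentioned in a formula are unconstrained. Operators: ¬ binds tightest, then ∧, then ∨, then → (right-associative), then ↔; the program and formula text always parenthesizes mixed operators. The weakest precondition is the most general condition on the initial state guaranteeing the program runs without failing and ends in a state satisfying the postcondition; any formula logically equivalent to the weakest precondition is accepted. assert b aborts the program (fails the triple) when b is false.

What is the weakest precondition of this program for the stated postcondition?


Working backward. After the program, the postcondition (¬(q - 9 ≥ q + q - 3)) → 3*q > 0 must hold; in canonical form it is (¬(q ≤ -6)) → 3*q > 0.
Before q := q + 9: (¬(q ≤ -15)) → 3*q > -27
Before q := q - 1: (¬(q ≤ -14)) → 3*q > -24
Before skip: (¬(q ≤ -14)) → 3*q > -24
Before assert 3*y - 3 > -2 ∧ q + 2*y + 9 ≥ 3: 3*y > 1 ∧ q + 2*y ≥ -6 ∧ ((¬(q ≤ -14)) → 3*q > -24)
Answer: WP = 3*y > 1 ∧ q + 2*y ≥ -6 ∧ ((¬(q ≤ -14)) → 3*q > -24)


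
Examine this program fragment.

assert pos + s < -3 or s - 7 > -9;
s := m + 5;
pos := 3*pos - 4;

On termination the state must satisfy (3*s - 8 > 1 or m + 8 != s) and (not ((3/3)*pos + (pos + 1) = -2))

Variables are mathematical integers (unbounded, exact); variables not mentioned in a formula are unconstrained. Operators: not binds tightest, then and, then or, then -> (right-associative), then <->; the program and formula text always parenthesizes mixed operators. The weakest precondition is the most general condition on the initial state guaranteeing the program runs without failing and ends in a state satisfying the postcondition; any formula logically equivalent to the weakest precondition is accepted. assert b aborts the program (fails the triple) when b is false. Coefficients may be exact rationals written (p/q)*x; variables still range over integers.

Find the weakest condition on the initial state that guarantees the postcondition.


Working backward. After the program, the postcondition (3*s - 8 > 1 or m + 8 != s) and (not ((3/3)*pos + (pos + 1) = -2)) must hold; in canonical form it is (3*s > 9 or m != s - 8) and (not (2*pos = -3)).
Before pos := 3*pos - 4: (3*s > 9 or m != s - 8) and (not (6*pos = 5))
Before s := m + 5: not (6*pos = 5)
Before assert pos + s < -3 or s - 7 > -9: (pos + s < -3 or s > -2) and (not (6*pos = 5))
Answer: WP = (pos + s < -3 or s > -2) and (not (6*pos = 5))


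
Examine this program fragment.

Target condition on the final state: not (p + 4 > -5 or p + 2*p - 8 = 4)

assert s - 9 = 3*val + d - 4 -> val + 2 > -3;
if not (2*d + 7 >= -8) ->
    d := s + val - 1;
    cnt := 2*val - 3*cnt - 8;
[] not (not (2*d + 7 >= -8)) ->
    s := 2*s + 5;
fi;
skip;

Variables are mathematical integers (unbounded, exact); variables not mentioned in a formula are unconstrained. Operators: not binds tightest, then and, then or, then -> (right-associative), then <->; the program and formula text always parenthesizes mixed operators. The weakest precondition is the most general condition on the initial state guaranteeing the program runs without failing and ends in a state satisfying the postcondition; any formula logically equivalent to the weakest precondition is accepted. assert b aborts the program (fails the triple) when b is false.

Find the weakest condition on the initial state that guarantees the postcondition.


Working backward. After the program, the postcondition not (p + 4 > -5 or p + 2*p - 8 = 4) must hold; in canonical form it is not (p > -9 or 3*p = 12).
Before skip: not (p > -9 or 3*p = 12)
Then branch requires not (p > -9 or 3*p = 12); else branch requires not (p > -9 or 3*p = 12).
Before the if: ((not (2*d >= -15)) -> (not (p > -9 or 3*p = 12))) and (2*d >= -15 -> (not (p > -9 or 3*p = 12)))
Before assert s - 9 = 3*val + d - 4 -> val + 2 > -3: (s = d + 3*val + 5 -> val > -5) and ((not (2*d >= -15)) -> (not (p > -9 or 3*p = 12))) and (2*d >= -15 -> (not (p > -9 or 3*p = 12)))
Answer: WP = (s = d + 3*val + 5 -> val > -5) and ((not (2*d >= -15)) -> (not (p > -9 or 3*p = 12))) and (2*d >= -15 -> (not (p > -9 or 3*p = 12)))
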